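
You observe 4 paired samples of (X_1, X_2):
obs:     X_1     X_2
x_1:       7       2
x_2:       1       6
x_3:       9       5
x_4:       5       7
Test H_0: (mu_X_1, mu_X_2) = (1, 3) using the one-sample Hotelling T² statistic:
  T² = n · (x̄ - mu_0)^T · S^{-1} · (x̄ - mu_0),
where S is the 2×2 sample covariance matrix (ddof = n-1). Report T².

Step 1 — sample mean vector:
  mean(X_1) = (7 + 1 + 9 + 5) / 4 = 22/4 = 5.5
  mean(X_2) = (2 + 6 + 5 + 7) / 4 = 20/4 = 5
  x̄ = (5.5, 5),  deviation x̄ - mu_0 = (5.5, 5) - (1, 3) = (4.5, 2).

Step 2 — sample covariance matrix, S[i,j] = (1/(n-1)) · Σ_k (x_{k,i} - mean_i) · (x_{k,j} - mean_j), divisor n-1 = 3:
  S[X_1,X_1] = ((1.5)·(1.5) + (-4.5)·(-4.5) + (3.5)·(3.5) + (-0.5)·(-0.5)) / 3 = 35/3 = 11.6667
  S[X_1,X_2] = ((1.5)·(-3) + (-4.5)·(1) + (3.5)·(0) + (-0.5)·(2)) / 3 = -10/3 = -3.3333
  S[X_2,X_2] = ((-3)·(-3) + (1)·(1) + (0)·(0) + (2)·(2)) / 3 = 14/3 = 4.6667
  S = [[11.6667, -3.3333],
 [-3.3333, 4.6667]].

Step 3 — invert S. det(S) = 11.6667·4.6667 - (-3.3333)² = 43.3333.
  S^{-1} = (1/det) · [[d, -b], [-b, a]] = [[0.1077, 0.0769],
 [0.0769, 0.2692]].

Step 4 — quadratic form (x̄ - mu_0)^T · S^{-1} · (x̄ - mu_0):
  S^{-1} · (x̄ - mu_0) = (0.6385, 0.8846),
  (x̄ - mu_0)^T · [...] = (4.5)·(0.6385) + (2)·(0.8846) = 4.6423.

Step 5 — scale by n: T² = 4 · 4.6423 = 18.5692.

T² ≈ 18.5692


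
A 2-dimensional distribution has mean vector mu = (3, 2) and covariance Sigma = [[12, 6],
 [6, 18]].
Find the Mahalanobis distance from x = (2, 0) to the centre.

Step 1 — centre the observation: (x - mu) = (-1, -2).

Step 2 — invert Sigma. det(Sigma) = 12·18 - (6)² = 180.
  Sigma^{-1} = (1/det) · [[d, -b], [-b, a]] = [[0.1, -0.0333],
 [-0.0333, 0.0667]].

Step 3 — form the quadratic (x - mu)^T · Sigma^{-1} · (x - mu):
  Sigma^{-1} · (x - mu) = (-0.0333, -0.1).
  (x - mu)^T · [Sigma^{-1} · (x - mu)] = (-1)·(-0.0333) + (-2)·(-0.1) = 0.2333.

Step 4 — take square root: d = √(0.2333) ≈ 0.483.

d(x, mu) = √(0.2333) ≈ 0.483


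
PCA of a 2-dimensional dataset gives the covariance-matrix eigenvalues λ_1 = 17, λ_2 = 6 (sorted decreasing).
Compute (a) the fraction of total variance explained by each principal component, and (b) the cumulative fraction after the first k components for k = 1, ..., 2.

Step 1 — total variance = trace(Sigma) = Σ λ_i = 17 + 6 = 23.

Step 2 — fraction explained by component i = λ_i / Σ λ:
  PC1: 17/23 = 0.7391
  PC2: 6/23 = 0.2609

Step 3 — cumulative fraction after k components = (λ_1 + ... + λ_k) / Σ λ:
  k = 1: 17/23 = 0.7391
  k = 2: (17 + 6)/23 = 23/23 = 1

Summary (fraction, with percent):

explained: PC1 0.7391 (73.91%), PC2 0.2609 (26.09%);  cumulative: 0.7391, 1


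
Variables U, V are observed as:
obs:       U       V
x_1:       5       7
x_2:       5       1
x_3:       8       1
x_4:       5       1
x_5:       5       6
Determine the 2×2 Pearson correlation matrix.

Step 1 — column means:
  mean(U) = (5 + 5 + 8 + 5 + 5) / 5 = 28/5 = 5.6
  mean(V) = (7 + 1 + 1 + 1 + 6) / 5 = 16/5 = 3.2

Step 2 — sample variances and covariances s[i,j] = (1/(n-1)) · Σ_k (x_{k,i} - mean_i) · (x_{k,j} - mean_j), with n-1 = 4:
  s[U,U] = ((-0.6)·(-0.6) + (-0.6)·(-0.6) + (2.4)·(2.4) + (-0.6)·(-0.6) + (-0.6)·(-0.6)) / 4 = 7.2/4 = 1.8
  s[U,V] = ((-0.6)·(3.8) + (-0.6)·(-2.2) + (2.4)·(-2.2) + (-0.6)·(-2.2) + (-0.6)·(2.8)) / 4 = -6.6/4 = -1.65
  s[V,V] = ((3.8)·(3.8) + (-2.2)·(-2.2) + (-2.2)·(-2.2) + (-2.2)·(-2.2) + (2.8)·(2.8)) / 4 = 36.8/4 = 9.2
  Sample standard deviations s_i = √(s[i,i]):
  s(U) = √(1.8) = 1.3416
  s(V) = √(9.2) = 3.0332

Step 3 — r_{ij} = s_{ij} / (s_i · s_j):
  r[U,U] = 1 (diagonal).
  r[U,V] = -1.65 / (1.3416 · 3.0332) = -1.65 / 4.0694 = -0.4055
  r[V,V] = 1 (diagonal).

R is symmetric with unit diagonal. Assembling:

R = [[1, -0.4055],
 [-0.4055, 1]]


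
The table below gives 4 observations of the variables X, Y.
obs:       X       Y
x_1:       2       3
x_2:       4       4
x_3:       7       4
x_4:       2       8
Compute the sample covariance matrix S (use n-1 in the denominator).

Step 1 — column means:
  mean(X) = (2 + 4 + 7 + 2) / 4 = 15/4 = 3.75
  mean(Y) = (3 + 4 + 4 + 8) / 4 = 19/4 = 4.75

Step 2 — sample covariance S[i,j] = (1/(n-1)) · Σ_k (x_{k,i} - mean_i) · (x_{k,j} - mean_j), with n-1 = 3.
  S[X,X] = ((-1.75)·(-1.75) + (0.25)·(0.25) + (3.25)·(3.25) + (-1.75)·(-1.75)) / 3 = 16.75/3 = 5.5833
  S[X,Y] = ((-1.75)·(-1.75) + (0.25)·(-0.75) + (3.25)·(-0.75) + (-1.75)·(3.25)) / 3 = -5.25/3 = -1.75
  S[Y,Y] = ((-1.75)·(-1.75) + (-0.75)·(-0.75) + (-0.75)·(-0.75) + (3.25)·(3.25)) / 3 = 14.75/3 = 4.9167

S is symmetric (S[j,i] = S[i,j]). Assembling:

S = [[5.5833, -1.75],
 [-1.75, 4.9167]]


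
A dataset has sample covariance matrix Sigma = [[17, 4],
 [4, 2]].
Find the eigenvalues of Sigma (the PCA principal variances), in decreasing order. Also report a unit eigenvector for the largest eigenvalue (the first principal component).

Step 1 — characteristic polynomial of 2×2 Sigma:
  det(Sigma - λI) = λ² - trace · λ + det = 0.
  trace = 17 + 2 = 19, det = 17·2 - (4)² = 18.
Step 2 — discriminant:
  Δ = trace² - 4·det = 361 - 72 = 289.
Step 3 — eigenvalues:
  λ = (trace ± √Δ)/2 = (19 ± 17)/2,
  λ_1 = 18,  λ_2 = 1.

Step 4 — unit eigenvector for λ_1: solve (Sigma - λ_1 I)v = 0. First row:
  (17 - 18)·v_x + (4)·v_y = 0, i.e. (-1)·v_x + (4)·v_y = 0,
  so v ∝ (b, λ_1 - a) = (4, 1) = u.
  ||u|| = √((4)² + (1)²) = √(17) ≈ 4.1231,
  v_1 = u/||u|| ≈ (0.9701, 0.2425) (||v_1|| = 1).

λ_1 = 18,  λ_2 = 1;  v_1 ≈ (0.9701, 0.2425)


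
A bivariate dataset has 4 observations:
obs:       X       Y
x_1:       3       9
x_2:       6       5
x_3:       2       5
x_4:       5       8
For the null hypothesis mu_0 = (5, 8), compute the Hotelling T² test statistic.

Step 1 — sample mean vector:
  mean(X) = (3 + 6 + 2 + 5) / 4 = 16/4 = 4
  mean(Y) = (9 + 5 + 5 + 8) / 4 = 27/4 = 6.75
  x̄ = (4, 6.75),  deviation x̄ - mu_0 = (4, 6.75) - (5, 8) = (-1, -1.25).

Step 2 — sample covariance matrix, S[i,j] = (1/(n-1)) · Σ_k (x_{k,i} - mean_i) · (x_{k,j} - mean_j), divisor n-1 = 3:
  S[X,X] = ((-1)·(-1) + (2)·(2) + (-2)·(-2) + (1)·(1)) / 3 = 10/3 = 3.3333
  S[X,Y] = ((-1)·(2.25) + (2)·(-1.75) + (-2)·(-1.75) + (1)·(1.25)) / 3 = -1/3 = -0.3333
  S[Y,Y] = ((2.25)·(2.25) + (-1.75)·(-1.75) + (-1.75)·(-1.75) + (1.25)·(1.25)) / 3 = 12.75/3 = 4.25
  S = [[3.3333, -0.3333],
 [-0.3333, 4.25]].

Step 3 — invert S. det(S) = 3.3333·4.25 - (-0.3333)² = 14.0556.
  S^{-1} = (1/det) · [[d, -b], [-b, a]] = [[0.3024, 0.0237],
 [0.0237, 0.2372]].

Step 4 — quadratic form (x̄ - mu_0)^T · S^{-1} · (x̄ - mu_0):
  S^{-1} · (x̄ - mu_0) = (-0.332, -0.3202),
  (x̄ - mu_0)^T · [...] = (-1)·(-0.332) + (-1.25)·(-0.3202) = 0.7322.

Step 5 — scale by n: T² = 4 · 0.7322 = 2.9289.

T² ≈ 2.9289


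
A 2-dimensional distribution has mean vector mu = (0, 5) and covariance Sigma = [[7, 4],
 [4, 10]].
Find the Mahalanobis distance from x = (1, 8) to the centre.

Step 1 — centre the observation: (x - mu) = (1, 3).

Step 2 — invert Sigma. det(Sigma) = 7·10 - (4)² = 54.
  Sigma^{-1} = (1/det) · [[d, -b], [-b, a]] = [[0.1852, -0.0741],
 [-0.0741, 0.1296]].

Step 3 — form the quadratic (x - mu)^T · Sigma^{-1} · (x - mu):
  Sigma^{-1} · (x - mu) = (-0.037, 0.3148).
  (x - mu)^T · [Sigma^{-1} · (x - mu)] = (1)·(-0.037) + (3)·(0.3148) = 0.9074.

Step 4 — take square root: d = √(0.9074) ≈ 0.9526.

d(x, mu) = √(0.9074) ≈ 0.9526


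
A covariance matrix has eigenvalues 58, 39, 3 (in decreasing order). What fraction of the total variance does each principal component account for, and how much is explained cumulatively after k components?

Step 1 — total variance = trace(Sigma) = Σ λ_i = 58 + 39 + 3 = 100.

Step 2 — fraction explained by component i = λ_i / Σ λ:
  PC1: 58/100 = 0.58
  PC2: 39/100 = 0.39
  PC3: 3/100 = 0.03

Step 3 — cumulative fraction after k components = (λ_1 + ... + λ_k) / Σ λ:
  k = 1: 58/100 = 0.58
  k = 2: (58 + 39)/100 = 97/100 = 0.97
  k = 3: (58 + 39 + 3)/100 = 100/100 = 1

Summary (fraction, with percent):

explained: PC1 0.58 (58%), PC2 0.39 (39%), PC3 0.03 (3%);  cumulative: 0.58, 0.97, 1


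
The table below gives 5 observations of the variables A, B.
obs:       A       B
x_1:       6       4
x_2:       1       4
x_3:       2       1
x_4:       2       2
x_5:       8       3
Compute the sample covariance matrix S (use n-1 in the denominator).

Step 1 — column means:
  mean(A) = (6 + 1 + 2 + 2 + 8) / 5 = 19/5 = 3.8
  mean(B) = (4 + 4 + 1 + 2 + 3) / 5 = 14/5 = 2.8

Step 2 — sample covariance S[i,j] = (1/(n-1)) · Σ_k (x_{k,i} - mean_i) · (x_{k,j} - mean_j), with n-1 = 4.
  S[A,A] = ((2.2)·(2.2) + (-2.8)·(-2.8) + (-1.8)·(-1.8) + (-1.8)·(-1.8) + (4.2)·(4.2)) / 4 = 36.8/4 = 9.2
  S[A,B] = ((2.2)·(1.2) + (-2.8)·(1.2) + (-1.8)·(-1.8) + (-1.8)·(-0.8) + (4.2)·(0.2)) / 4 = 4.8/4 = 1.2
  S[B,B] = ((1.2)·(1.2) + (1.2)·(1.2) + (-1.8)·(-1.8) + (-0.8)·(-0.8) + (0.2)·(0.2)) / 4 = 6.8/4 = 1.7

S is symmetric (S[j,i] = S[i,j]). Assembling:

S = [[9.2, 1.2],
 [1.2, 1.7]]


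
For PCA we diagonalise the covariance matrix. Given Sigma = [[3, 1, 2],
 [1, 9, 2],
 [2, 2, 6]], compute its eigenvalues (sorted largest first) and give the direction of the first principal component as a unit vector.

Step 1 — characteristic polynomial p(λ) = det(λI - Sigma) = λ³ - tr·λ² + c_1·λ - det, where tr = trace, c_1 = sum of the principal 2×2 minors, det = det(Sigma):
  tr = 3 + 9 + 6 = 18,
  c_1 = (3·9 - (1)²) + (3·6 - (2)²) + (9·6 - (2)²) = 26 + 14 + 50 = 90,
  det = 3·(9·6 - (2)²) - (1)·((1)·6 - (2)·(2)) + (2)·((1)·(2) - 9·(2)) = 3·(50) - (1)·(2) + (2)·(-16) = 116.
  So p(λ) = λ³ - 18λ² + 90λ - 116.
Step 2 — look for an integer root (rational root theorem: any rational root is an integer divisor of 116). Testing λ = 2:
  p(2) = 8 - 72 + 180 - 116 = 0  ✓
  Dividing out (λ - 2): p(λ) = (λ - 2)(λ² - 16λ + 58).
Step 3 — remaining eigenvalues from the quadratic λ² - 16λ + 58 = 0:
  Δ = 16² - 4·58 = 256 - 232 = 24,  λ = (16 ± √24)/2 = (16 ± 4.899)/2 ≈ 10.4495 or 5.5505.
  Sorted: λ_1 = 10.4495,  λ_2 = 5.5505,  λ_3 = 2  (check: sum = 18 = tr ✓).

Step 4 — unit eigenvector for λ_1 ≈ 10.4495: v spans the null space of (Sigma - λ_1 I), whose rows are
  r_1 = (-7.4495, 1, 2),  r_2 = (1, -1.4495, 2),  r_3 = (2, 2, -4.4495).
  v is orthogonal to every row, so take v ∝ r_1 × r_2 = ((1)·(2) - (2)·(-1.4495), (2)·(1) - (-7.4495)·(2), (-7.4495)·(-1.4495) - (1)·(1)) ≈ (4.899, 16.899, 9.798).
  Let u = (4.899, 16.899, 9.798).
  ||u|| = √((4.899)² + (16.899)² + (9.798)²) = √(405.5755) ≈ 20.1389,  v_1 = u/||u|| ≈ (0.2433, 0.8391, 0.4865) (||v_1|| = 1).

λ_1 = 10.4495,  λ_2 = 5.5505,  λ_3 = 2;  v_1 ≈ (0.2433, 0.8391, 0.4865)


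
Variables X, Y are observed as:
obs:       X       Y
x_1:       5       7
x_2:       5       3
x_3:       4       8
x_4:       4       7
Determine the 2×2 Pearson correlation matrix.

Step 1 — column means:
  mean(X) = (5 + 5 + 4 + 4) / 4 = 18/4 = 4.5
  mean(Y) = (7 + 3 + 8 + 7) / 4 = 25/4 = 6.25

Step 2 — sample variances and covariances s[i,j] = (1/(n-1)) · Σ_k (x_{k,i} - mean_i) · (x_{k,j} - mean_j), with n-1 = 3:
  s[X,X] = ((0.5)·(0.5) + (0.5)·(0.5) + (-0.5)·(-0.5) + (-0.5)·(-0.5)) / 3 = 1/3 = 0.3333
  s[X,Y] = ((0.5)·(0.75) + (0.5)·(-3.25) + (-0.5)·(1.75) + (-0.5)·(0.75)) / 3 = -2.5/3 = -0.8333
  s[Y,Y] = ((0.75)·(0.75) + (-3.25)·(-3.25) + (1.75)·(1.75) + (0.75)·(0.75)) / 3 = 14.75/3 = 4.9167
  Sample standard deviations s_i = √(s[i,i]):
  s(X) = √(0.3333) = 0.5774
  s(Y) = √(4.9167) = 2.2174

Step 3 — r_{ij} = s_{ij} / (s_i · s_j):
  r[X,X] = 1 (diagonal).
  r[X,Y] = -0.8333 / (0.5774 · 2.2174) = -0.8333 / 1.2802 = -0.6509
  r[Y,Y] = 1 (diagonal).

R is symmetric with unit diagonal. Assembling:

R = [[1, -0.6509],
 [-0.6509, 1]]


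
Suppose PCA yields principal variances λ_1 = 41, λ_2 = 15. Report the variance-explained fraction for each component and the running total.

Step 1 — total variance = trace(Sigma) = Σ λ_i = 41 + 15 = 56.

Step 2 — fraction explained by component i = λ_i / Σ λ:
  PC1: 41/56 = 0.7321
  PC2: 15/56 = 0.2679

Step 3 — cumulative fraction after k components = (λ_1 + ... + λ_k) / Σ λ:
  k = 1: 41/56 = 0.7321
  k = 2: (41 + 15)/56 = 56/56 = 1

Summary (fraction, with percent):

explained: PC1 0.7321 (73.21%), PC2 0.2679 (26.79%);  cumulative: 0.7321, 1


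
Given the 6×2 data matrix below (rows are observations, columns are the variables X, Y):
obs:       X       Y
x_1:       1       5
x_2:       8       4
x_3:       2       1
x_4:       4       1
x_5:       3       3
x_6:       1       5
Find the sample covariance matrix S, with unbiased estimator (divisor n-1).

Step 1 — column means:
  mean(X) = (1 + 8 + 2 + 4 + 3 + 1) / 6 = 19/6 = 3.1667
  mean(Y) = (5 + 4 + 1 + 1 + 3 + 5) / 6 = 19/6 = 3.1667

Step 2 — sample covariance S[i,j] = (1/(n-1)) · Σ_k (x_{k,i} - mean_i) · (x_{k,j} - mean_j), with n-1 = 5.
  S[X,X] = ((-2.1667)·(-2.1667) + (4.8333)·(4.8333) + (-1.1667)·(-1.1667) + (0.8333)·(0.8333) + (-0.1667)·(-0.1667) + (-2.1667)·(-2.1667)) / 5 = 34.8333/5 = 6.9667
  S[X,Y] = ((-2.1667)·(1.8333) + (4.8333)·(0.8333) + (-1.1667)·(-2.1667) + (0.8333)·(-2.1667) + (-0.1667)·(-0.1667) + (-2.1667)·(1.8333)) / 5 = -3.1667/5 = -0.6333
  S[Y,Y] = ((1.8333)·(1.8333) + (0.8333)·(0.8333) + (-2.1667)·(-2.1667) + (-2.1667)·(-2.1667) + (-0.1667)·(-0.1667) + (1.8333)·(1.8333)) / 5 = 16.8333/5 = 3.3667

S is symmetric (S[j,i] = S[i,j]). Assembling:

S = [[6.9667, -0.6333],
 [-0.6333, 3.3667]]


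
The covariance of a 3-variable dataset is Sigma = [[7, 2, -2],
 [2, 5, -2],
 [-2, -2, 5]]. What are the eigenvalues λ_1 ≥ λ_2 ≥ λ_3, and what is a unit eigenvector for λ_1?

Step 1 — characteristic polynomial p(λ) = det(λI - Sigma) = λ³ - tr·λ² + c_1·λ - det, where tr = trace, c_1 = sum of the principal 2×2 minors, det = det(Sigma):
  tr = 7 + 5 + 5 = 17,
  c_1 = (7·5 - (2)²) + (7·5 - (-2)²) + (5·5 - (-2)²) = 31 + 31 + 21 = 83,
  det = 7·(5·5 - (-2)²) - (2)·((2)·5 - (-2)·(-2)) + (-2)·((2)·(-2) - 5·(-2)) = 7·(21) - (2)·(6) + (-2)·(6) = 123.
  So p(λ) = λ³ - 17λ² + 83λ - 123.
Step 2 — look for an integer root (rational root theorem: any rational root is an integer divisor of 123). Testing λ = 3:
  p(3) = 27 - 153 + 249 - 123 = 0  ✓
  Dividing out (λ - 3): p(λ) = (λ - 3)(λ² - 14λ + 41).
Step 3 — remaining eigenvalues from the quadratic λ² - 14λ + 41 = 0:
  Δ = 14² - 4·41 = 196 - 164 = 32,  λ = (14 ± √32)/2 = (14 ± 5.6569)/2 ≈ 9.8284 or 4.1716.
  Sorted: λ_1 = 9.8284,  λ_2 = 4.1716,  λ_3 = 3  (check: sum = 17 = tr ✓).

Step 4 — unit eigenvector for λ_1 ≈ 9.8284: v spans the null space of (Sigma - λ_1 I), whose rows are
  r_1 = (-2.8284, 2, -2),  r_2 = (2, -4.8284, -2),  r_3 = (-2, -2, -4.8284).
  v is orthogonal to every row, so take v ∝ r_1 × r_2 = ((2)·(-2) - (-2)·(-4.8284), (-2)·(2) - (-2.8284)·(-2), (-2.8284)·(-4.8284) - (2)·(2)) ≈ (-13.6569, -9.6569, 9.6569).
  Rescale (multiply by -1 so the first nonzero entry is positive): u = (13.6569, 9.6569, -9.6569).
  ||u|| = √((13.6569)² + (9.6569)² + (-9.6569)²) = √(373.0193) ≈ 19.3137,  v_1 = u/||u|| ≈ (0.7071, 0.5, -0.5) (||v_1|| = 1).

λ_1 = 9.8284,  λ_2 = 4.1716,  λ_3 = 3;  v_1 ≈ (0.7071, 0.5, -0.5)


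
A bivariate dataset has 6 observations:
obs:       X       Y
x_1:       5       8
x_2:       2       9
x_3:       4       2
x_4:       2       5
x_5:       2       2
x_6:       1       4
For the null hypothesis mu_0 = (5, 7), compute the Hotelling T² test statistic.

Step 1 — sample mean vector:
  mean(X) = (5 + 2 + 4 + 2 + 2 + 1) / 6 = 16/6 = 2.6667
  mean(Y) = (8 + 9 + 2 + 5 + 2 + 4) / 6 = 30/6 = 5
  x̄ = (2.6667, 5),  deviation x̄ - mu_0 = (2.6667, 5) - (5, 7) = (-2.3333, -2).

Step 2 — sample covariance matrix, S[i,j] = (1/(n-1)) · Σ_k (x_{k,i} - mean_i) · (x_{k,j} - mean_j), divisor n-1 = 5:
  S[X,X] = ((2.3333)·(2.3333) + (-0.6667)·(-0.6667) + (1.3333)·(1.3333) + (-0.6667)·(-0.6667) + (-0.6667)·(-0.6667) + (-1.6667)·(-1.6667)) / 5 = 11.3333/5 = 2.2667
  S[X,Y] = ((2.3333)·(3) + (-0.6667)·(4) + (1.3333)·(-3) + (-0.6667)·(0) + (-0.6667)·(-3) + (-1.6667)·(-1)) / 5 = 4/5 = 0.8
  S[Y,Y] = ((3)·(3) + (4)·(4) + (-3)·(-3) + (0)·(0) + (-3)·(-3) + (-1)·(-1)) / 5 = 44/5 = 8.8
  S = [[2.2667, 0.8],
 [0.8, 8.8]].

Step 3 — invert S. det(S) = 2.2667·8.8 - (0.8)² = 19.3067.
  S^{-1} = (1/det) · [[d, -b], [-b, a]] = [[0.4558, -0.0414],
 [-0.0414, 0.1174]].

Step 4 — quadratic form (x̄ - mu_0)^T · S^{-1} · (x̄ - mu_0):
  S^{-1} · (x̄ - mu_0) = (-0.9807, -0.1381),
  (x̄ - mu_0)^T · [...] = (-2.3333)·(-0.9807) + (-2)·(-0.1381) = 2.5645.

Step 5 — scale by n: T² = 6 · 2.5645 = 15.3867.

T² ≈ 15.3867


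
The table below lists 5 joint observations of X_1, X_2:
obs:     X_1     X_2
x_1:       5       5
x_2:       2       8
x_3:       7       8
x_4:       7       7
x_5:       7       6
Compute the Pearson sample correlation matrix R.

Step 1 — column means:
  mean(X_1) = (5 + 2 + 7 + 7 + 7) / 5 = 28/5 = 5.6
  mean(X_2) = (5 + 8 + 8 + 7 + 6) / 5 = 34/5 = 6.8

Step 2 — sample variances and covariances s[i,j] = (1/(n-1)) · Σ_k (x_{k,i} - mean_i) · (x_{k,j} - mean_j), with n-1 = 4:
  s[X_1,X_1] = ((-0.6)·(-0.6) + (-3.6)·(-3.6) + (1.4)·(1.4) + (1.4)·(1.4) + (1.4)·(1.4)) / 4 = 19.2/4 = 4.8
  s[X_1,X_2] = ((-0.6)·(-1.8) + (-3.6)·(1.2) + (1.4)·(1.2) + (1.4)·(0.2) + (1.4)·(-0.8)) / 4 = -2.4/4 = -0.6
  s[X_2,X_2] = ((-1.8)·(-1.8) + (1.2)·(1.2) + (1.2)·(1.2) + (0.2)·(0.2) + (-0.8)·(-0.8)) / 4 = 6.8/4 = 1.7
  Sample standard deviations s_i = √(s[i,i]):
  s(X_1) = √(4.8) = 2.1909
  s(X_2) = √(1.7) = 1.3038

Step 3 — r_{ij} = s_{ij} / (s_i · s_j):
  r[X_1,X_1] = 1 (diagonal).
  r[X_1,X_2] = -0.6 / (2.1909 · 1.3038) = -0.6 / 2.8566 = -0.21
  r[X_2,X_2] = 1 (diagonal).

R is symmetric with unit diagonal. Assembling:

R = [[1, -0.21],
 [-0.21, 1]]


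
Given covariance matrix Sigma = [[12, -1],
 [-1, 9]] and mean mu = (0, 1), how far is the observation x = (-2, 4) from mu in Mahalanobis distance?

Step 1 — centre the observation: (x - mu) = (-2, 3).

Step 2 — invert Sigma. det(Sigma) = 12·9 - (-1)² = 107.
  Sigma^{-1} = (1/det) · [[d, -b], [-b, a]] = [[0.0841, 0.0093],
 [0.0093, 0.1121]].

Step 3 — form the quadratic (x - mu)^T · Sigma^{-1} · (x - mu):
  Sigma^{-1} · (x - mu) = (-0.1402, 0.3178).
  (x - mu)^T · [Sigma^{-1} · (x - mu)] = (-2)·(-0.1402) + (3)·(0.3178) = 1.2336.

Step 4 — take square root: d = √(1.2336) ≈ 1.1107.

d(x, mu) = √(1.2336) ≈ 1.1107


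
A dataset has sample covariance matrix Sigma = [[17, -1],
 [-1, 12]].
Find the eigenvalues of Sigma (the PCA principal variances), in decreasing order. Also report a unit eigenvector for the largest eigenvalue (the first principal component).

Step 1 — characteristic polynomial of 2×2 Sigma:
  det(Sigma - λI) = λ² - trace · λ + det = 0.
  trace = 17 + 12 = 29, det = 17·12 - (-1)² = 203.
Step 2 — discriminant:
  Δ = trace² - 4·det = 841 - 812 = 29.
Step 3 — eigenvalues:
  λ = (trace ± √Δ)/2 = (29 ± 5.3852)/2,
  λ_1 = 17.1926,  λ_2 = 11.8074.

Step 4 — unit eigenvector for λ_1: solve (Sigma - λ_1 I)v = 0. First row:
  (17 - 17.1926)·v_x + (-1)·v_y = 0, i.e. (-0.1926)·v_x + (-1)·v_y = 0,
  so v ∝ (b, λ_1 - a) = (-1, 0.1926); multiply by -1 so the first entry is positive: u = (1, -0.1926).
  ||u|| = √((1)² + (-0.1926)²) = √(1.0371) ≈ 1.0184,
  v_1 = u/||u|| ≈ (0.982, -0.1891) (||v_1|| = 1).

λ_1 = 17.1926,  λ_2 = 11.8074;  v_1 ≈ (0.982, -0.1891)


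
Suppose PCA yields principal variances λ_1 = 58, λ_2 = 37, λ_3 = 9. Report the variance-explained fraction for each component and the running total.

Step 1 — total variance = trace(Sigma) = Σ λ_i = 58 + 37 + 9 = 104.

Step 2 — fraction explained by component i = λ_i / Σ λ:
  PC1: 58/104 = 0.5577
  PC2: 37/104 = 0.3558
  PC3: 9/104 = 0.0865

Step 3 — cumulative fraction after k components = (λ_1 + ... + λ_k) / Σ λ:
  k = 1: 58/104 = 0.5577
  k = 2: (58 + 37)/104 = 95/104 = 0.9135
  k = 3: (58 + 37 + 9)/104 = 104/104 = 1

Summary (fraction, with percent):

explained: PC1 0.5577 (55.77%), PC2 0.3558 (35.58%), PC3 0.0865 (8.65%);  cumulative: 0.5577, 0.9135, 1


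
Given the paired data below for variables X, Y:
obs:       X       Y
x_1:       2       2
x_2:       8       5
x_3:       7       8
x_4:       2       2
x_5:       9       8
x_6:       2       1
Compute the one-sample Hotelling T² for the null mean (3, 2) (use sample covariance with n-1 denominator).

Step 1 — sample mean vector:
  mean(X) = (2 + 8 + 7 + 2 + 9 + 2) / 6 = 30/6 = 5
  mean(Y) = (2 + 5 + 8 + 2 + 8 + 1) / 6 = 26/6 = 4.3333
  x̄ = (5, 4.3333),  deviation x̄ - mu_0 = (5, 4.3333) - (3, 2) = (2, 2.3333).

Step 2 — sample covariance matrix, S[i,j] = (1/(n-1)) · Σ_k (x_{k,i} - mean_i) · (x_{k,j} - mean_j), divisor n-1 = 5:
  S[X,X] = ((-3)·(-3) + (3)·(3) + (2)·(2) + (-3)·(-3) + (4)·(4) + (-3)·(-3)) / 5 = 56/5 = 11.2
  S[X,Y] = ((-3)·(-2.3333) + (3)·(0.6667) + (2)·(3.6667) + (-3)·(-2.3333) + (4)·(3.6667) + (-3)·(-3.3333)) / 5 = 48/5 = 9.6
  S[Y,Y] = ((-2.3333)·(-2.3333) + (0.6667)·(0.6667) + (3.6667)·(3.6667) + (-2.3333)·(-2.3333) + (3.6667)·(3.6667) + (-3.3333)·(-3.3333)) / 5 = 49.3333/5 = 9.8667
  S = [[11.2, 9.6],
 [9.6, 9.8667]].

Step 3 — invert S. det(S) = 11.2·9.8667 - (9.6)² = 18.3467.
  S^{-1} = (1/det) · [[d, -b], [-b, a]] = [[0.5378, -0.5233],
 [-0.5233, 0.6105]].

Step 4 — quadratic form (x̄ - mu_0)^T · S^{-1} · (x̄ - mu_0):
  S^{-1} · (x̄ - mu_0) = (-0.1453, 0.3779),
  (x̄ - mu_0)^T · [...] = (2)·(-0.1453) + (2.3333)·(0.3779) = 0.5911.

Step 5 — scale by n: T² = 6 · 0.5911 = 3.5465.

T² ≈ 3.5465


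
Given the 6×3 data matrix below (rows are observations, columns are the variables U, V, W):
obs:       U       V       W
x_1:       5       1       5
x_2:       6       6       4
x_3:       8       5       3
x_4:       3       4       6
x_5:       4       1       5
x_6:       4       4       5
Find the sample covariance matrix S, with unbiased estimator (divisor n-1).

Step 1 — column means:
  mean(U) = (5 + 6 + 8 + 3 + 4 + 4) / 6 = 30/6 = 5
  mean(V) = (1 + 6 + 5 + 4 + 1 + 4) / 6 = 21/6 = 3.5
  mean(W) = (5 + 4 + 3 + 6 + 5 + 5) / 6 = 28/6 = 4.6667

Step 2 — sample covariance S[i,j] = (1/(n-1)) · Σ_k (x_{k,i} - mean_i) · (x_{k,j} - mean_j), with n-1 = 5.
  S[U,U] = ((0)·(0) + (1)·(1) + (3)·(3) + (-2)·(-2) + (-1)·(-1) + (-1)·(-1)) / 5 = 16/5 = 3.2
  S[U,V] = ((0)·(-2.5) + (1)·(2.5) + (3)·(1.5) + (-2)·(0.5) + (-1)·(-2.5) + (-1)·(0.5)) / 5 = 8/5 = 1.6
  S[U,W] = ((0)·(0.3333) + (1)·(-0.6667) + (3)·(-1.6667) + (-2)·(1.3333) + (-1)·(0.3333) + (-1)·(0.3333)) / 5 = -9/5 = -1.8
  S[V,V] = ((-2.5)·(-2.5) + (2.5)·(2.5) + (1.5)·(1.5) + (0.5)·(0.5) + (-2.5)·(-2.5) + (0.5)·(0.5)) / 5 = 21.5/5 = 4.3
  S[V,W] = ((-2.5)·(0.3333) + (2.5)·(-0.6667) + (1.5)·(-1.6667) + (0.5)·(1.3333) + (-2.5)·(0.3333) + (0.5)·(0.3333)) / 5 = -5/5 = -1
  S[W,W] = ((0.3333)·(0.3333) + (-0.6667)·(-0.6667) + (-1.6667)·(-1.6667) + (1.3333)·(1.3333) + (0.3333)·(0.3333) + (0.3333)·(0.3333)) / 5 = 5.3333/5 = 1.0667

S is symmetric (S[j,i] = S[i,j]). Assembling:

S = [[3.2, 1.6, -1.8],
 [1.6, 4.3, -1],
 [-1.8, -1, 1.0667]]


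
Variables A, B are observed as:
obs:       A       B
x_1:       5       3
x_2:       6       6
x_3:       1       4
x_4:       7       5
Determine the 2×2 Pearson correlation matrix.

Step 1 — column means:
  mean(A) = (5 + 6 + 1 + 7) / 4 = 19/4 = 4.75
  mean(B) = (3 + 6 + 4 + 5) / 4 = 18/4 = 4.5

Step 2 — sample variances and covariances s[i,j] = (1/(n-1)) · Σ_k (x_{k,i} - mean_i) · (x_{k,j} - mean_j), with n-1 = 3:
  s[A,A] = ((0.25)·(0.25) + (1.25)·(1.25) + (-3.75)·(-3.75) + (2.25)·(2.25)) / 3 = 20.75/3 = 6.9167
  s[A,B] = ((0.25)·(-1.5) + (1.25)·(1.5) + (-3.75)·(-0.5) + (2.25)·(0.5)) / 3 = 4.5/3 = 1.5
  s[B,B] = ((-1.5)·(-1.5) + (1.5)·(1.5) + (-0.5)·(-0.5) + (0.5)·(0.5)) / 3 = 5/3 = 1.6667
  Sample standard deviations s_i = √(s[i,i]):
  s(A) = √(6.9167) = 2.63
  s(B) = √(1.6667) = 1.291

Step 3 — r_{ij} = s_{ij} / (s_i · s_j):
  r[A,A] = 1 (diagonal).
  r[A,B] = 1.5 / (2.63 · 1.291) = 1.5 / 3.3953 = 0.4418
  r[B,B] = 1 (diagonal).

R is symmetric with unit diagonal. Assembling:

R = [[1, 0.4418],
 [0.4418, 1]]


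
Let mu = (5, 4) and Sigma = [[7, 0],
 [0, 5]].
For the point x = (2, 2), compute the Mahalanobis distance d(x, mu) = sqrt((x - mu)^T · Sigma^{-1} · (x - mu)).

Step 1 — centre the observation: (x - mu) = (-3, -2).

Step 2 — invert Sigma. det(Sigma) = 7·5 - (0)² = 35.
  Sigma^{-1} = (1/det) · [[d, -b], [-b, a]] = [[0.1429, 0],
 [0, 0.2]].

Step 3 — form the quadratic (x - mu)^T · Sigma^{-1} · (x - mu):
  Sigma^{-1} · (x - mu) = (-0.4286, -0.4).
  (x - mu)^T · [Sigma^{-1} · (x - mu)] = (-3)·(-0.4286) + (-2)·(-0.4) = 2.0857.

Step 4 — take square root: d = √(2.0857) ≈ 1.4442.

d(x, mu) = √(2.0857) ≈ 1.4442


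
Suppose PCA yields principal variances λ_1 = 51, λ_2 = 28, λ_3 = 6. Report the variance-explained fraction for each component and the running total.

Step 1 — total variance = trace(Sigma) = Σ λ_i = 51 + 28 + 6 = 85.

Step 2 — fraction explained by component i = λ_i / Σ λ:
  PC1: 51/85 = 0.6
  PC2: 28/85 = 0.3294
  PC3: 6/85 = 0.0706

Step 3 — cumulative fraction after k components = (λ_1 + ... + λ_k) / Σ λ:
  k = 1: 51/85 = 0.6
  k = 2: (51 + 28)/85 = 79/85 = 0.9294
  k = 3: (51 + 28 + 6)/85 = 85/85 = 1

Summary (fraction, with percent):

explained: PC1 0.6 (60%), PC2 0.3294 (32.94%), PC3 0.0706 (7.06%);  cumulative: 0.6, 0.9294, 1


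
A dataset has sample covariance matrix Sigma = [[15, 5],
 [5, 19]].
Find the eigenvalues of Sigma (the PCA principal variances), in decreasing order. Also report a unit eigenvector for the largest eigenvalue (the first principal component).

Step 1 — characteristic polynomial of 2×2 Sigma:
  det(Sigma - λI) = λ² - trace · λ + det = 0.
  trace = 15 + 19 = 34, det = 15·19 - (5)² = 260.
Step 2 — discriminant:
  Δ = trace² - 4·det = 1156 - 1040 = 116.
Step 3 — eigenvalues:
  λ = (trace ± √Δ)/2 = (34 ± 10.7703)/2,
  λ_1 = 22.3852,  λ_2 = 11.6148.

Step 4 — unit eigenvector for λ_1: solve (Sigma - λ_1 I)v = 0. First row:
  (15 - 22.3852)·v_x + (5)·v_y = 0, i.e. (-7.3852)·v_x + (5)·v_y = 0,
  so v ∝ (b, λ_1 - a) = (5, 7.3852) = u.
  ||u|| = √((5)² + (7.3852)²) = √(79.5407) ≈ 8.9186,
  v_1 = u/||u|| ≈ (0.5606, 0.8281) (||v_1|| = 1).

λ_1 = 22.3852,  λ_2 = 11.6148;  v_1 ≈ (0.5606, 0.8281)


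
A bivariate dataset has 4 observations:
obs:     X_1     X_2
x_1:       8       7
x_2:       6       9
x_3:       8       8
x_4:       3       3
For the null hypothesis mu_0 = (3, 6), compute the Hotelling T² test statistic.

Step 1 — sample mean vector:
  mean(X_1) = (8 + 6 + 8 + 3) / 4 = 25/4 = 6.25
  mean(X_2) = (7 + 9 + 8 + 3) / 4 = 27/4 = 6.75
  x̄ = (6.25, 6.75),  deviation x̄ - mu_0 = (6.25, 6.75) - (3, 6) = (3.25, 0.75).

Step 2 — sample covariance matrix, S[i,j] = (1/(n-1)) · Σ_k (x_{k,i} - mean_i) · (x_{k,j} - mean_j), divisor n-1 = 3:
  S[X_1,X_1] = ((1.75)·(1.75) + (-0.25)·(-0.25) + (1.75)·(1.75) + (-3.25)·(-3.25)) / 3 = 16.75/3 = 5.5833
  S[X_1,X_2] = ((1.75)·(0.25) + (-0.25)·(2.25) + (1.75)·(1.25) + (-3.25)·(-3.75)) / 3 = 14.25/3 = 4.75
  S[X_2,X_2] = ((0.25)·(0.25) + (2.25)·(2.25) + (1.25)·(1.25) + (-3.75)·(-3.75)) / 3 = 20.75/3 = 6.9167
  S = [[5.5833, 4.75],
 [4.75, 6.9167]].

Step 3 — invert S. det(S) = 5.5833·6.9167 - (4.75)² = 16.0556.
  S^{-1} = (1/det) · [[d, -b], [-b, a]] = [[0.4308, -0.2958],
 [-0.2958, 0.3478]].

Step 4 — quadratic form (x̄ - mu_0)^T · S^{-1} · (x̄ - mu_0):
  S^{-1} · (x̄ - mu_0) = (1.1782, -0.7007),
  (x̄ - mu_0)^T · [...] = (3.25)·(1.1782) + (0.75)·(-0.7007) = 3.3036.

Step 5 — scale by n: T² = 4 · 3.3036 = 13.2145.

T² ≈ 13.2145


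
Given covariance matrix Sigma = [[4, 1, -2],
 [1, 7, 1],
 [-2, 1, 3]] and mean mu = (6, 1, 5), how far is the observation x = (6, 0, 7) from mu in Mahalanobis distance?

Step 1 — centre the observation: (x - mu) = (0, -1, 2).

Step 2 — invert Sigma (cofactor / det for 3×3, or solve directly):
  Sigma^{-1} = [[0.4444, -0.1111, 0.3333],
 [-0.1111, 0.1778, -0.1333],
 [0.3333, -0.1333, 0.6]].

Step 3 — form the quadratic (x - mu)^T · Sigma^{-1} · (x - mu):
  Sigma^{-1} · (x - mu) = (0.7778, -0.4444, 1.3333).
  (x - mu)^T · [Sigma^{-1} · (x - mu)] = (0)·(0.7778) + (-1)·(-0.4444) + (2)·(1.3333) = 3.1111.

Step 4 — take square root: d = √(3.1111) ≈ 1.7638.

d(x, mu) = √(3.1111) ≈ 1.7638


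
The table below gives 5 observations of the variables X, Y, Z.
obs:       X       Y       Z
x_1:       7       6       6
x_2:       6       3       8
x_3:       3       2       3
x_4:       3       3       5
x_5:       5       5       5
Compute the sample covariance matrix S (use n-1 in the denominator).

Step 1 — column means:
  mean(X) = (7 + 6 + 3 + 3 + 5) / 5 = 24/5 = 4.8
  mean(Y) = (6 + 3 + 2 + 3 + 5) / 5 = 19/5 = 3.8
  mean(Z) = (6 + 8 + 3 + 5 + 5) / 5 = 27/5 = 5.4

Step 2 — sample covariance S[i,j] = (1/(n-1)) · Σ_k (x_{k,i} - mean_i) · (x_{k,j} - mean_j), with n-1 = 4.
  S[X,X] = ((2.2)·(2.2) + (1.2)·(1.2) + (-1.8)·(-1.8) + (-1.8)·(-1.8) + (0.2)·(0.2)) / 4 = 12.8/4 = 3.2
  S[X,Y] = ((2.2)·(2.2) + (1.2)·(-0.8) + (-1.8)·(-1.8) + (-1.8)·(-0.8) + (0.2)·(1.2)) / 4 = 8.8/4 = 2.2
  S[X,Z] = ((2.2)·(0.6) + (1.2)·(2.6) + (-1.8)·(-2.4) + (-1.8)·(-0.4) + (0.2)·(-0.4)) / 4 = 9.4/4 = 2.35
  S[Y,Y] = ((2.2)·(2.2) + (-0.8)·(-0.8) + (-1.8)·(-1.8) + (-0.8)·(-0.8) + (1.2)·(1.2)) / 4 = 10.8/4 = 2.7
  S[Y,Z] = ((2.2)·(0.6) + (-0.8)·(2.6) + (-1.8)·(-2.4) + (-0.8)·(-0.4) + (1.2)·(-0.4)) / 4 = 3.4/4 = 0.85
  S[Z,Z] = ((0.6)·(0.6) + (2.6)·(2.6) + (-2.4)·(-2.4) + (-0.4)·(-0.4) + (-0.4)·(-0.4)) / 4 = 13.2/4 = 3.3

S is symmetric (S[j,i] = S[i,j]). Assembling:

S = [[3.2, 2.2, 2.35],
 [2.2, 2.7, 0.85],
 [2.35, 0.85, 3.3]]


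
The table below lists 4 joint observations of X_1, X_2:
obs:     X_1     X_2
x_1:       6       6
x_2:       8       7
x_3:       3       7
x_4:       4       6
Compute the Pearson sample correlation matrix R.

Step 1 — column means:
  mean(X_1) = (6 + 8 + 3 + 4) / 4 = 21/4 = 5.25
  mean(X_2) = (6 + 7 + 7 + 6) / 4 = 26/4 = 6.5

Step 2 — sample variances and covariances s[i,j] = (1/(n-1)) · Σ_k (x_{k,i} - mean_i) · (x_{k,j} - mean_j), with n-1 = 3:
  s[X_1,X_1] = ((0.75)·(0.75) + (2.75)·(2.75) + (-2.25)·(-2.25) + (-1.25)·(-1.25)) / 3 = 14.75/3 = 4.9167
  s[X_1,X_2] = ((0.75)·(-0.5) + (2.75)·(0.5) + (-2.25)·(0.5) + (-1.25)·(-0.5)) / 3 = 0.5/3 = 0.1667
  s[X_2,X_2] = ((-0.5)·(-0.5) + (0.5)·(0.5) + (0.5)·(0.5) + (-0.5)·(-0.5)) / 3 = 1/3 = 0.3333
  Sample standard deviations s_i = √(s[i,i]):
  s(X_1) = √(4.9167) = 2.2174
  s(X_2) = √(0.3333) = 0.5774

Step 3 — r_{ij} = s_{ij} / (s_i · s_j):
  r[X_1,X_1] = 1 (diagonal).
  r[X_1,X_2] = 0.1667 / (2.2174 · 0.5774) = 0.1667 / 1.2802 = 0.1302
  r[X_2,X_2] = 1 (diagonal).

R is symmetric with unit diagonal. Assembling:

R = [[1, 0.1302],
 [0.1302, 1]]


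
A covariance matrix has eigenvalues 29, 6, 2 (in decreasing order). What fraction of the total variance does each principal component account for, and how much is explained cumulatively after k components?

Step 1 — total variance = trace(Sigma) = Σ λ_i = 29 + 6 + 2 = 37.

Step 2 — fraction explained by component i = λ_i / Σ λ:
  PC1: 29/37 = 0.7838
  PC2: 6/37 = 0.1622
  PC3: 2/37 = 0.0541

Step 3 — cumulative fraction after k components = (λ_1 + ... + λ_k) / Σ λ:
  k = 1: 29/37 = 0.7838
  k = 2: (29 + 6)/37 = 35/37 = 0.9459
  k = 3: (29 + 6 + 2)/37 = 37/37 = 1

Summary (fraction, with percent):

explained: PC1 0.7838 (78.38%), PC2 0.1622 (16.22%), PC3 0.0541 (5.41%);  cumulative: 0.7838, 0.9459, 1


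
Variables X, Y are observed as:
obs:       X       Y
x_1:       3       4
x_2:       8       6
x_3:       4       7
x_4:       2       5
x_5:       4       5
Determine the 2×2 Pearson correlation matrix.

Step 1 — column means:
  mean(X) = (3 + 8 + 4 + 2 + 4) / 5 = 21/5 = 4.2
  mean(Y) = (4 + 6 + 7 + 5 + 5) / 5 = 27/5 = 5.4

Step 2 — sample variances and covariances s[i,j] = (1/(n-1)) · Σ_k (x_{k,i} - mean_i) · (x_{k,j} - mean_j), with n-1 = 4:
  s[X,X] = ((-1.2)·(-1.2) + (3.8)·(3.8) + (-0.2)·(-0.2) + (-2.2)·(-2.2) + (-0.2)·(-0.2)) / 4 = 20.8/4 = 5.2
  s[X,Y] = ((-1.2)·(-1.4) + (3.8)·(0.6) + (-0.2)·(1.6) + (-2.2)·(-0.4) + (-0.2)·(-0.4)) / 4 = 4.6/4 = 1.15
  s[Y,Y] = ((-1.4)·(-1.4) + (0.6)·(0.6) + (1.6)·(1.6) + (-0.4)·(-0.4) + (-0.4)·(-0.4)) / 4 = 5.2/4 = 1.3
  Sample standard deviations s_i = √(s[i,i]):
  s(X) = √(5.2) = 2.2804
  s(Y) = √(1.3) = 1.1402

Step 3 — r_{ij} = s_{ij} / (s_i · s_j):
  r[X,X] = 1 (diagonal).
  r[X,Y] = 1.15 / (2.2804 · 1.1402) = 1.15 / 2.6 = 0.4423
  r[Y,Y] = 1 (diagonal).

R is symmetric with unit diagonal. Assembling:

R = [[1, 0.4423],
 [0.4423, 1]]


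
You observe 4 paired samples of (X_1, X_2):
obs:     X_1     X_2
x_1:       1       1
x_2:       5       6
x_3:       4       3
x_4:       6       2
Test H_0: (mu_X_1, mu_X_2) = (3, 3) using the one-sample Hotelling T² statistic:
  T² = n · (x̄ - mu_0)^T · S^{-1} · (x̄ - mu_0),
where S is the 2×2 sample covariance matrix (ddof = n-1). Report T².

Step 1 — sample mean vector:
  mean(X_1) = (1 + 5 + 4 + 6) / 4 = 16/4 = 4
  mean(X_2) = (1 + 6 + 3 + 2) / 4 = 12/4 = 3
  x̄ = (4, 3),  deviation x̄ - mu_0 = (4, 3) - (3, 3) = (1, 0).

Step 2 — sample covariance matrix, S[i,j] = (1/(n-1)) · Σ_k (x_{k,i} - mean_i) · (x_{k,j} - mean_j), divisor n-1 = 3:
  S[X_1,X_1] = ((-3)·(-3) + (1)·(1) + (0)·(0) + (2)·(2)) / 3 = 14/3 = 4.6667
  S[X_1,X_2] = ((-3)·(-2) + (1)·(3) + (0)·(0) + (2)·(-1)) / 3 = 7/3 = 2.3333
  S[X_2,X_2] = ((-2)·(-2) + (3)·(3) + (0)·(0) + (-1)·(-1)) / 3 = 14/3 = 4.6667
  S = [[4.6667, 2.3333],
 [2.3333, 4.6667]].

Step 3 — invert S. det(S) = 4.6667·4.6667 - (2.3333)² = 16.3333.
  S^{-1} = (1/det) · [[d, -b], [-b, a]] = [[0.2857, -0.1429],
 [-0.1429, 0.2857]].

Step 4 — quadratic form (x̄ - mu_0)^T · S^{-1} · (x̄ - mu_0):
  S^{-1} · (x̄ - mu_0) = (0.2857, -0.1429),
  (x̄ - mu_0)^T · [...] = (1)·(0.2857) + (0)·(-0.1429) = 0.2857.

Step 5 — scale by n: T² = 4 · 0.2857 = 1.1429.

T² ≈ 1.1429


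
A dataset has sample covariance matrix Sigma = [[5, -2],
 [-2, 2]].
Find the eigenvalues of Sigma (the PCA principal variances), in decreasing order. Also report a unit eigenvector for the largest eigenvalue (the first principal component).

Step 1 — characteristic polynomial of 2×2 Sigma:
  det(Sigma - λI) = λ² - trace · λ + det = 0.
  trace = 5 + 2 = 7, det = 5·2 - (-2)² = 6.
Step 2 — discriminant:
  Δ = trace² - 4·det = 49 - 24 = 25.
Step 3 — eigenvalues:
  λ = (trace ± √Δ)/2 = (7 ± 5)/2,
  λ_1 = 6,  λ_2 = 1.

Step 4 — unit eigenvector for λ_1: solve (Sigma - λ_1 I)v = 0. First row:
  (5 - 6)·v_x + (-2)·v_y = 0, i.e. (-1)·v_x + (-2)·v_y = 0,
  so v ∝ (b, λ_1 - a) = (-2, 1); multiply by -1 so the first entry is positive: u = (2, -1).
  ||u|| = √((2)² + (-1)²) = √(5) ≈ 2.2361,
  v_1 = u/||u|| ≈ (0.8944, -0.4472) (||v_1|| = 1).

λ_1 = 6,  λ_2 = 1;  v_1 ≈ (0.8944, -0.4472)


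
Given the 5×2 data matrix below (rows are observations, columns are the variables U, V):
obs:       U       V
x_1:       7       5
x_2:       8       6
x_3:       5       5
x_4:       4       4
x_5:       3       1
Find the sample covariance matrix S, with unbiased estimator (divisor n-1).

Step 1 — column means:
  mean(U) = (7 + 8 + 5 + 4 + 3) / 5 = 27/5 = 5.4
  mean(V) = (5 + 6 + 5 + 4 + 1) / 5 = 21/5 = 4.2

Step 2 — sample covariance S[i,j] = (1/(n-1)) · Σ_k (x_{k,i} - mean_i) · (x_{k,j} - mean_j), with n-1 = 4.
  S[U,U] = ((1.6)·(1.6) + (2.6)·(2.6) + (-0.4)·(-0.4) + (-1.4)·(-1.4) + (-2.4)·(-2.4)) / 4 = 17.2/4 = 4.3
  S[U,V] = ((1.6)·(0.8) + (2.6)·(1.8) + (-0.4)·(0.8) + (-1.4)·(-0.2) + (-2.4)·(-3.2)) / 4 = 13.6/4 = 3.4
  S[V,V] = ((0.8)·(0.8) + (1.8)·(1.8) + (0.8)·(0.8) + (-0.2)·(-0.2) + (-3.2)·(-3.2)) / 4 = 14.8/4 = 3.7

S is symmetric (S[j,i] = S[i,j]). Assembling:

S = [[4.3, 3.4],
 [3.4, 3.7]]


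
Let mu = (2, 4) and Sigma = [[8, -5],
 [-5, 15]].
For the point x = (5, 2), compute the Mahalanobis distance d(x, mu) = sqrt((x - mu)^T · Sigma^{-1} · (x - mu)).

Step 1 — centre the observation: (x - mu) = (3, -2).

Step 2 — invert Sigma. det(Sigma) = 8·15 - (-5)² = 95.
  Sigma^{-1} = (1/det) · [[d, -b], [-b, a]] = [[0.1579, 0.0526],
 [0.0526, 0.0842]].

Step 3 — form the quadratic (x - mu)^T · Sigma^{-1} · (x - mu):
  Sigma^{-1} · (x - mu) = (0.3684, -0.0105).
  (x - mu)^T · [Sigma^{-1} · (x - mu)] = (3)·(0.3684) + (-2)·(-0.0105) = 1.1263.

Step 4 — take square root: d = √(1.1263) ≈ 1.0613.

d(x, mu) = √(1.1263) ≈ 1.0613


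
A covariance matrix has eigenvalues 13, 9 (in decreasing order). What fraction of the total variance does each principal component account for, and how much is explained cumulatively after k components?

Step 1 — total variance = trace(Sigma) = Σ λ_i = 13 + 9 = 22.

Step 2 — fraction explained by component i = λ_i / Σ λ:
  PC1: 13/22 = 0.5909
  PC2: 9/22 = 0.4091

Step 3 — cumulative fraction after k components = (λ_1 + ... + λ_k) / Σ λ:
  k = 1: 13/22 = 0.5909
  k = 2: (13 + 9)/22 = 22/22 = 1

Summary (fraction, with percent):

explained: PC1 0.5909 (59.09%), PC2 0.4091 (40.91%);  cumulative: 0.5909, 1


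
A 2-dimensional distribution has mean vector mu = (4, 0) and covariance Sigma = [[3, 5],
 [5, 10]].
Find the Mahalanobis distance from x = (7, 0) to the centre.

Step 1 — centre the observation: (x - mu) = (3, 0).

Step 2 — invert Sigma. det(Sigma) = 3·10 - (5)² = 5.
  Sigma^{-1} = (1/det) · [[d, -b], [-b, a]] = [[2, -1],
 [-1, 0.6]].

Step 3 — form the quadratic (x - mu)^T · Sigma^{-1} · (x - mu):
  Sigma^{-1} · (x - mu) = (6, -3).
  (x - mu)^T · [Sigma^{-1} · (x - mu)] = (3)·(6) + (0)·(-3) = 18.

Step 4 — take square root: d = √(18) ≈ 4.2426.

d(x, mu) = √(18) ≈ 4.2426


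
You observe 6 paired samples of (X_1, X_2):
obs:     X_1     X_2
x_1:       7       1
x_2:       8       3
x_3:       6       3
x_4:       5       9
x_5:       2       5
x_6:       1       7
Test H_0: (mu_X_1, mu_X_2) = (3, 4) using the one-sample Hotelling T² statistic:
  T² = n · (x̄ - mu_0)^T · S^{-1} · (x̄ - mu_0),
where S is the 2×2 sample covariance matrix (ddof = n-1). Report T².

Step 1 — sample mean vector:
  mean(X_1) = (7 + 8 + 6 + 5 + 2 + 1) / 6 = 29/6 = 4.8333
  mean(X_2) = (1 + 3 + 3 + 9 + 5 + 7) / 6 = 28/6 = 4.6667
  x̄ = (4.8333, 4.6667),  deviation x̄ - mu_0 = (4.8333, 4.6667) - (3, 4) = (1.8333, 0.6667).

Step 2 — sample covariance matrix, S[i,j] = (1/(n-1)) · Σ_k (x_{k,i} - mean_i) · (x_{k,j} - mean_j), divisor n-1 = 5:
  S[X_1,X_1] = ((2.1667)·(2.1667) + (3.1667)·(3.1667) + (1.1667)·(1.1667) + (0.1667)·(0.1667) + (-2.8333)·(-2.8333) + (-3.8333)·(-3.8333)) / 5 = 38.8333/5 = 7.7667
  S[X_1,X_2] = ((2.1667)·(-3.6667) + (3.1667)·(-1.6667) + (1.1667)·(-1.6667) + (0.1667)·(4.3333) + (-2.8333)·(0.3333) + (-3.8333)·(2.3333)) / 5 = -24.3333/5 = -4.8667
  S[X_2,X_2] = ((-3.6667)·(-3.6667) + (-1.6667)·(-1.6667) + (-1.6667)·(-1.6667) + (4.3333)·(4.3333) + (0.3333)·(0.3333) + (2.3333)·(2.3333)) / 5 = 43.3333/5 = 8.6667
  S = [[7.7667, -4.8667],
 [-4.8667, 8.6667]].

Step 3 — invert S. det(S) = 7.7667·8.6667 - (-4.8667)² = 43.6267.
  S^{-1} = (1/det) · [[d, -b], [-b, a]] = [[0.1987, 0.1116],
 [0.1116, 0.178]].

Step 4 — quadratic form (x̄ - mu_0)^T · S^{-1} · (x̄ - mu_0):
  S^{-1} · (x̄ - mu_0) = (0.4386, 0.3232),
  (x̄ - mu_0)^T · [...] = (1.8333)·(0.4386) + (0.6667)·(0.3232) = 1.0195.

Step 5 — scale by n: T² = 6 · 1.0195 = 6.1171.

T² ≈ 6.1171


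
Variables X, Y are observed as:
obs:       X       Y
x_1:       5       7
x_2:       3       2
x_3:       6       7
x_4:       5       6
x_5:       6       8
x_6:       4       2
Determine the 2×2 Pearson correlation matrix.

Step 1 — column means:
  mean(X) = (5 + 3 + 6 + 5 + 6 + 4) / 6 = 29/6 = 4.8333
  mean(Y) = (7 + 2 + 7 + 6 + 8 + 2) / 6 = 32/6 = 5.3333

Step 2 — sample variances and covariances s[i,j] = (1/(n-1)) · Σ_k (x_{k,i} - mean_i) · (x_{k,j} - mean_j), with n-1 = 5:
  s[X,X] = ((0.1667)·(0.1667) + (-1.8333)·(-1.8333) + (1.1667)·(1.1667) + (0.1667)·(0.1667) + (1.1667)·(1.1667) + (-0.8333)·(-0.8333)) / 5 = 6.8333/5 = 1.3667
  s[X,Y] = ((0.1667)·(1.6667) + (-1.8333)·(-3.3333) + (1.1667)·(1.6667) + (0.1667)·(0.6667) + (1.1667)·(2.6667) + (-0.8333)·(-3.3333)) / 5 = 14.3333/5 = 2.8667
  s[Y,Y] = ((1.6667)·(1.6667) + (-3.3333)·(-3.3333) + (1.6667)·(1.6667) + (0.6667)·(0.6667) + (2.6667)·(2.6667) + (-3.3333)·(-3.3333)) / 5 = 35.3333/5 = 7.0667
  Sample standard deviations s_i = √(s[i,i]):
  s(X) = √(1.3667) = 1.169
  s(Y) = √(7.0667) = 2.6583

Step 3 — r_{ij} = s_{ij} / (s_i · s_j):
  r[X,X] = 1 (diagonal).
  r[X,Y] = 2.8667 / (1.169 · 2.6583) = 2.8667 / 3.1077 = 0.9224
  r[Y,Y] = 1 (diagonal).

R is symmetric with unit diagonal. Assembling:

R = [[1, 0.9224],
 [0.9224, 1]]
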